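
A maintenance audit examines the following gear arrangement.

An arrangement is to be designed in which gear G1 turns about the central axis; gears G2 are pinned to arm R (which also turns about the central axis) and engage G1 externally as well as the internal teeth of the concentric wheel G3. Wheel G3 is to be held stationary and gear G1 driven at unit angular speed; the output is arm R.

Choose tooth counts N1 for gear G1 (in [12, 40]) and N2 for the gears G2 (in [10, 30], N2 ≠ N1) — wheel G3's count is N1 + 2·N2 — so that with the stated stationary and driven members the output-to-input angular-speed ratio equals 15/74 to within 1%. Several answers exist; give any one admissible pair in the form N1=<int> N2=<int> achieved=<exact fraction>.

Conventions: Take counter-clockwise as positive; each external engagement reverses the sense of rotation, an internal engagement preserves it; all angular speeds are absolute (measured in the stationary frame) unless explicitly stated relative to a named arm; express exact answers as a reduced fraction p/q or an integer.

class = planetary set [ratio 15/74 wanted; Willis about the carrier]
Willis with ω_ring = 0: ω_arm/ω_sun = N1/(N1+N3); set equal to 15/74  ⇒  N3/N1 = 1/(15/74) − 1 = 59/15
N3 = N1 + 2·N2  ⇒  N2/N1 = (N3/N1 − 1)/2 = (59/15 − 1)/2 = 22/15
smallest multiple with N1 ≥ 12 and N2 ≥ 10: k = 1  ⇒  N1 = 1·15 = 15, N2 = 1·22 = 22 (N1 ≤ 40, N2 ≤ 30, N2 ≠ N1 ✓), N3 = 15 + 2·22 = 59
check: N1/(N1+N3) with N1 = 15, N3 = 59 gives 15/74; |achieved − target| = 0 ≤ 3/1480 ✓

N1=15 N2=22 achieved=15/74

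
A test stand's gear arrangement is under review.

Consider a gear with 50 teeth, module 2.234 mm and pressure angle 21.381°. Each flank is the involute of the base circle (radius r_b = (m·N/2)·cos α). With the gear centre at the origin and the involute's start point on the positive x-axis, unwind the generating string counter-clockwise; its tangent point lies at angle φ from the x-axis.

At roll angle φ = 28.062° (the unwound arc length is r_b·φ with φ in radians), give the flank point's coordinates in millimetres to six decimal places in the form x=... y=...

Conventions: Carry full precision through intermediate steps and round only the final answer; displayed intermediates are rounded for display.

x=57.874707 y=1.988237

class = single-mesh tooth geometry [base-circle involute, m = 2.234, 50T]
pitch radius r_p = m·N/2 = 2.234·50/2 = 55.850000
base radius r_b = r_p·cos α = 55.850000·cos 21.381° = 52.006222
roll angle φ = 28.062° = 0.48977429 rad
x = r_b·(cos φ + φ·sin φ) = 57.874707
y = r_b·(sin φ − φ·cos φ) = 1.988237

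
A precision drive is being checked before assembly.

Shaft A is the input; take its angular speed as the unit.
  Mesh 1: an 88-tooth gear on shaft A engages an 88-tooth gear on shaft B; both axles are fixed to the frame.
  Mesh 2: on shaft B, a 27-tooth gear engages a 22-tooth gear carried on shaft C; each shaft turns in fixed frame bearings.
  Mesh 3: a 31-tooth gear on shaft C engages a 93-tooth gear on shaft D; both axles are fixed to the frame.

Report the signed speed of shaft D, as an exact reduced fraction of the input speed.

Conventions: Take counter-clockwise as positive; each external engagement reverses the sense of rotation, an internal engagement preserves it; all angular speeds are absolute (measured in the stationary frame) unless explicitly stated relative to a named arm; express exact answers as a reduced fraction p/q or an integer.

3-mesh fixed-axis compound train (all bearings frame-fixed)
mesh 1 [88T→88T]: |ω|/ω_in = 1×88/88 = 1, sense flips to −
mesh 2 [27T→22T]: |ω|/ω_in = 1×27/22 = 27/22, sense flips to +
mesh 3 [31T→93T]: |ω|/ω_in = (27/22)×31/93 = 9/22, sense flips to −
signed output speed (× input speed) = -9/22

-9/22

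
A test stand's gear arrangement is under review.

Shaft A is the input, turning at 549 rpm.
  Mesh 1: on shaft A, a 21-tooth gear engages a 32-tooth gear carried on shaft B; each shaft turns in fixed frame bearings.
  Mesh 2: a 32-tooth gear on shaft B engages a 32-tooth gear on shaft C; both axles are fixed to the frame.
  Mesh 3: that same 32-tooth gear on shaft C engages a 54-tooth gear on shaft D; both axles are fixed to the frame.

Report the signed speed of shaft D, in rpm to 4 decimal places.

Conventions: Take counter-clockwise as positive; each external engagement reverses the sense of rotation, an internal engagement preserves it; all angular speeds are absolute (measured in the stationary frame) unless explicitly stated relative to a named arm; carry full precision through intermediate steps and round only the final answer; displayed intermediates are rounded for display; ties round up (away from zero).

-213.5000 rpm

3-mesh fixed-axis compound train (all bearings frame-fixed)
mesh 1 [21T→32T]: ω = 549.0000×21/32 = 360.2813 rpm, sense flips to −
mesh 2 [32T→32T]: ω = 360.2813×32/32 = 360.2813 rpm, sense flips to +
mesh 3 [32T→54T]: ω = 360.2813×32/54 = 213.5000 rpm, sense flips to −
signed output speed = -213.5000 rpm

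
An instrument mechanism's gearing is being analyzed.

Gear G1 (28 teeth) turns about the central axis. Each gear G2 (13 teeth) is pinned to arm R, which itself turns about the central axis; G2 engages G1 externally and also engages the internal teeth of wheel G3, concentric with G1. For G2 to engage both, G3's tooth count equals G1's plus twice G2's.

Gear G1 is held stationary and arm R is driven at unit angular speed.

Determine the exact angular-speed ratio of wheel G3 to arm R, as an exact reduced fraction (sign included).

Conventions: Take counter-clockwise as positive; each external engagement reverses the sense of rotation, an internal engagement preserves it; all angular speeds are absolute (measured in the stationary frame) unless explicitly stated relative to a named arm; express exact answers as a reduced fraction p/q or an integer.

class = planetary set [G3 = 28+2·13 = 54; Willis about the carrier]
ring teeth: 28 + 2·13 = 54
28(ω_sun−ω_arm) = −54(ω_ring−ω_arm),  ω_sun = 0, ω_arm = 1
ω_ring = 1 − (28/54)(0−1) = 41/27
ω_out/ω_in = 41/27

41/27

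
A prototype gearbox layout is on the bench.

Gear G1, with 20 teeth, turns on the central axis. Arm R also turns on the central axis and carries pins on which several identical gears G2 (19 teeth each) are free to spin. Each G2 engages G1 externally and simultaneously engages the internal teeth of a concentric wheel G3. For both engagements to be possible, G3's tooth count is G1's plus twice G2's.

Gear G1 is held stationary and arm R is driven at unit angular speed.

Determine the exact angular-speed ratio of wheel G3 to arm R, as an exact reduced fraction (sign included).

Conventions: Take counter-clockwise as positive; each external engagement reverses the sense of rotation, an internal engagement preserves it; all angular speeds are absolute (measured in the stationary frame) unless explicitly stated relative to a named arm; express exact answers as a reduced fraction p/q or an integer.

topology: planetary set — G1 20T / G2 19T / G3 58T, arm = carrier (Willis)
ring teeth: 20 + 2·19 = 58
20(ω_sun−ω_arm) = −58(ω_ring−ω_arm),  ω_sun = 0, ω_arm = 1
ω_ring = 1 − (20/58)(0−1) = 39/29
ω_out/ω_in = 39/29

39/29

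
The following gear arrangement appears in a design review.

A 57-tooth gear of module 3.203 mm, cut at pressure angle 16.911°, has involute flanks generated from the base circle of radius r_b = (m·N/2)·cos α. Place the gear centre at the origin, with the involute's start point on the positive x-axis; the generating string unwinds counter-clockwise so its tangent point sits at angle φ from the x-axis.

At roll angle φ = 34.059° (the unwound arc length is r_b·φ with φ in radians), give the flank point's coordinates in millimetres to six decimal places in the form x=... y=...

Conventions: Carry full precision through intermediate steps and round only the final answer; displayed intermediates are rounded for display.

x=101.432401 y=5.901817

single-mesh involute tooth geometry (57T wheel at module 3.203)
pitch radius r_p = m·N/2 = 3.203·57/2 = 91.285500
base radius r_b = r_p·cos α = 91.285500·cos 16.911° = 87.338110
roll angle φ = 34.059° = 0.59444169 rad
x = r_b·(cos φ + φ·sin φ) = 101.432401
y = r_b·(sin φ − φ·cos φ) = 5.901817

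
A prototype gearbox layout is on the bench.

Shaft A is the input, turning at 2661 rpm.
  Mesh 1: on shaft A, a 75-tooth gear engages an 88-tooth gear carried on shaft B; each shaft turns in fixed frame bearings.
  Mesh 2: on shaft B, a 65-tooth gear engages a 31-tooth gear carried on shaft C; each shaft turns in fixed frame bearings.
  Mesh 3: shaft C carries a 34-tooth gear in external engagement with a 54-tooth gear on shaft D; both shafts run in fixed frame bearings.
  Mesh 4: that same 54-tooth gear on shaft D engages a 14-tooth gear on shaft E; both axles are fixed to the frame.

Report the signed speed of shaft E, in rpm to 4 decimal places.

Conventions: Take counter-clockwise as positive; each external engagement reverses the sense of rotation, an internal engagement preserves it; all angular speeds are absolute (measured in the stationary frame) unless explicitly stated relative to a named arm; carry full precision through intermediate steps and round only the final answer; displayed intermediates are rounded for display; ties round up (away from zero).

class = fixed-axis compound train [4 meshes; 4 ratios multiply, 4 sense flips]
mesh 1 [75T→88T]: ω = 2661.0000×75/88 = 2267.8977 rpm, sense flips to −
mesh 2 [65T→31T]: ω = 2267.8977×65/31 = 4755.2694 rpm, sense flips to +
mesh 3 [34T→54T]: ω = 4755.2694×34/54 = 2994.0585 rpm, sense flips to −
mesh 4 [54T→14T]: ω = 2994.0585×54/14 = 11548.5115 rpm, sense flips to +
signed output speed = +11548.5115 rpm

+11548.5115 rpm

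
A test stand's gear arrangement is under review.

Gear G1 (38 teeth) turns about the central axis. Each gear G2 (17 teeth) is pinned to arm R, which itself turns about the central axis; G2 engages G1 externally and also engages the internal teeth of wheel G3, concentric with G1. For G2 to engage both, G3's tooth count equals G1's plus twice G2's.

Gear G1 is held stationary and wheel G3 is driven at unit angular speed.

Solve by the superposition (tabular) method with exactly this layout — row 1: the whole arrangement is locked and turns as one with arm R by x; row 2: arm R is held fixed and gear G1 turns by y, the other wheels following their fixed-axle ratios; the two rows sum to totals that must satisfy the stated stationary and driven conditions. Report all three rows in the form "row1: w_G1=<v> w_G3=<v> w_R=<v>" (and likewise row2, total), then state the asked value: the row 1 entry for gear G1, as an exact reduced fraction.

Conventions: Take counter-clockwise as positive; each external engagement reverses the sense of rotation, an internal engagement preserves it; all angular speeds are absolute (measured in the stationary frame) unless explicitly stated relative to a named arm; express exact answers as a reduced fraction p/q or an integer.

row1: w_G1=36/55 w_G3=36/55 w_R=36/55
row2: w_G1=-36/55 w_G3=19/55 w_R=0
total: w_G1=0 w_G3=1 w_R=36/55
asked value: 36/55

recognized (axles ride arm R): planetary set, 38/17/72 teeth
superposition row 1 [locked train]: every member turns x
row 2: sun turns y, ring = −(38/72)·y, arm 0
boundary: total ω_sun = x + y = 0 and total ω_ring = x − (38/72)·y = 1  ⇒  y = -36/55, x = 36/55
row 2 ring = −(38/72)·(-36/55) = 19/55
totals (row 1 + row 2): sun 36/55 + (-36/55) = 0, ring 36/55 + 19/55 = 1, arm 36/55 + 0 = 36/55
asked cell (row1, sun) = 36/55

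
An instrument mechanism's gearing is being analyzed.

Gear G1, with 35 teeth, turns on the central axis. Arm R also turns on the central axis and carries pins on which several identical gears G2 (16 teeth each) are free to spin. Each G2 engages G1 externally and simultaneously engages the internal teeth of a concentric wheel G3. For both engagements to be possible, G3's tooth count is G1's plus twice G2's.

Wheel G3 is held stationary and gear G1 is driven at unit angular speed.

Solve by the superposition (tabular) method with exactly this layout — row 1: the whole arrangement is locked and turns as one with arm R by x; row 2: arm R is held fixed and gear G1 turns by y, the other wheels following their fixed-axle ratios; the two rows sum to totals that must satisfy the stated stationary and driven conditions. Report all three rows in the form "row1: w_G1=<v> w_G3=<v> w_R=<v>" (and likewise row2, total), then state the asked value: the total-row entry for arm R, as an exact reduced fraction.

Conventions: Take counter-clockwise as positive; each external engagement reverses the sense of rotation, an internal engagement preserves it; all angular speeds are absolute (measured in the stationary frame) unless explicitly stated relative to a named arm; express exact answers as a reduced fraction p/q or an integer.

class = planetary set [G3 = 35+2·16 = 67; Willis about the carrier]
row 1 — lock + rotate with arm: ω_sun = ω_ring = ω_arm = x
row 2 — arm fixed, fixed-axis ratios: sun y, ring −(35/67)·y, arm 0
boundary: total ω_ring = x − (35/67)·y = 0 and total ω_sun = x + y = 1  ⇒  y = 67/102, x = 35/102
row 2 ring = −(35/67)·67/102 = -35/102
totals (row 1 + row 2): sun 35/102 + 67/102 = 1, ring 35/102 + (-35/102) = 0, arm 35/102 + 0 = 35/102
asked cell (total, arm) = 35/102

row1: w_G1=35/102 w_G3=35/102 w_R=35/102
row2: w_G1=67/102 w_G3=-35/102 w_R=0
total: w_G1=1 w_G3=0 w_R=35/102
asked value: 35/102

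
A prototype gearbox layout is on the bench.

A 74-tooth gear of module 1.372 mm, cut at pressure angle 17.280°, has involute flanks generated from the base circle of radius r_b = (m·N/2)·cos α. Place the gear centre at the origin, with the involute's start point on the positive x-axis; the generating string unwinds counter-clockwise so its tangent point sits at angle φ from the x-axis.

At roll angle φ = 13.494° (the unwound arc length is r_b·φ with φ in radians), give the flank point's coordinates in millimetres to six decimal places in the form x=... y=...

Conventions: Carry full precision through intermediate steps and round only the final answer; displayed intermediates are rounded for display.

topology: single-mesh involute geometry — m = 1.372, N = 74
pitch radius r_p = m·N/2 = 1.372·74/2 = 50.764000
base radius r_b = r_p·cos α = 50.764000·cos 17.280° = 48.472744
roll angle φ = 13.494° = 0.23551473 rad
x = r_b·(cos φ + φ·sin φ) = 49.798483
y = r_b·(sin φ − φ·cos φ) = 0.209904

x=49.798483 y=0.209904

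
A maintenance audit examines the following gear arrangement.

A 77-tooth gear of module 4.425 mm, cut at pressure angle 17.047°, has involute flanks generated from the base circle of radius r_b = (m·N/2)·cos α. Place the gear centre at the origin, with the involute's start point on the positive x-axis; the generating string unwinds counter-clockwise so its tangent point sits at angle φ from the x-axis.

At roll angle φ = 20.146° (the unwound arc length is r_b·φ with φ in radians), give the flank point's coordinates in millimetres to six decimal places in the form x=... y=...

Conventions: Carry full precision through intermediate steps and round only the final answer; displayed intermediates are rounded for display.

x=172.636963 y=2.331094

topology: single-mesh involute geometry — m = 4.425, N = 77
pitch radius r_p = m·N/2 = 4.425·77/2 = 170.362500
base radius r_b = r_p·cos α = 170.362500·cos 17.047° = 162.877555
roll angle φ = 20.146° = 0.35161403 rad
x = r_b·(cos φ + φ·sin φ) = 172.636963
y = r_b·(sin φ − φ·cos φ) = 2.331094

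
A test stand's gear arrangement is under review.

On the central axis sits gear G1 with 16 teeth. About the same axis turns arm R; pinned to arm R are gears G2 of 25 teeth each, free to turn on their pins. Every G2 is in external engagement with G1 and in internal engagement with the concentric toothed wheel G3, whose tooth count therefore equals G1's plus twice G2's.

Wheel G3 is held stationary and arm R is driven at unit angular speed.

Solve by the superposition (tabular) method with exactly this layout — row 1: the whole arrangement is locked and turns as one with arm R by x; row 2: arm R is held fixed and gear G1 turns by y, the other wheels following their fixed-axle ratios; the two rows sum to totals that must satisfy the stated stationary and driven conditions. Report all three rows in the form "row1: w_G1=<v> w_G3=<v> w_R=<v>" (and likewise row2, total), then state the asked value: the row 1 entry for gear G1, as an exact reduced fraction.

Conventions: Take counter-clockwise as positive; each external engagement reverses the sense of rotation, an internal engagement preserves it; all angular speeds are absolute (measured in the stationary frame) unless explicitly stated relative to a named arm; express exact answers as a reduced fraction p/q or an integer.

row1: w_G1=1 w_G3=1 w_R=1
row2: w_G1=33/8 w_G3=-1 w_R=0
total: w_G1=41/8 w_G3=0 w_R=1
asked value: 1

class = planetary set [G3 = 16+2·25 = 66; Willis about the carrier]
row 1 (train locked, turned with arm): all members turn x
row 2 (arm held, sun turns y): ω_ring = −(16/66)·y, ω_arm = 0
boundary: total ω_ring = x − (16/66)·y = 0 and total ω_arm = x = 1  ⇒  y = 33/8, x = 1
row 2 ring = −(16/66)·33/8 = -1
totals (row 1 + row 2): sun 1 + 33/8 = 41/8, ring 1 + (-1) = 0, arm 1 + 0 = 1
asked cell (row1, sun) = 1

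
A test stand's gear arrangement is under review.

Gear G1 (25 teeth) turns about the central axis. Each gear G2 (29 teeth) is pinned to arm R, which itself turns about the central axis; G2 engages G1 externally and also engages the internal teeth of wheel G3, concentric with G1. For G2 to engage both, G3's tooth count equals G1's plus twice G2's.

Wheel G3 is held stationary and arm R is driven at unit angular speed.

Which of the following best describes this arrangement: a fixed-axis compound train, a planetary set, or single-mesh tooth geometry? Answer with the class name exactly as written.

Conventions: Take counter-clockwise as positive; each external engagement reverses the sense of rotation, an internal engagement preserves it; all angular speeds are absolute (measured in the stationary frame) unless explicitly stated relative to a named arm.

recognized (axles ride arm R): planetary set, 25/29/83 teeth
classification: planetary set

planetary set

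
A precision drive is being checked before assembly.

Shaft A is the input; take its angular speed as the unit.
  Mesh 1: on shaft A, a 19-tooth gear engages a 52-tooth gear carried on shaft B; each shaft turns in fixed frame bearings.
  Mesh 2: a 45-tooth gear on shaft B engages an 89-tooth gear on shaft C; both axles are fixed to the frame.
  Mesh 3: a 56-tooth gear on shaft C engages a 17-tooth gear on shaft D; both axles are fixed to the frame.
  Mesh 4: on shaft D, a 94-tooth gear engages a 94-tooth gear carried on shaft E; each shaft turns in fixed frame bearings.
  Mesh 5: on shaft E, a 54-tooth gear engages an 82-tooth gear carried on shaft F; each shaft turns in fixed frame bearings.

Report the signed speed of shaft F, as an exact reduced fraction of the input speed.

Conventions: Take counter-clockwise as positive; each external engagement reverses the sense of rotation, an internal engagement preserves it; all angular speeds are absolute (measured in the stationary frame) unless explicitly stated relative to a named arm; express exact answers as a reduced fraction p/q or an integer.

5-mesh fixed-axis compound train (all bearings frame-fixed)
mesh 1 [19T→52T]: |ω|/ω_in = 1×19/52 = 19/52, sense flips to −
mesh 2 [45T→89T]: |ω|/ω_in = (19/52)×45/89 = 855/4628, sense flips to +
mesh 3 [56T→17T]: |ω|/ω_in = (855/4628)×56/17 = 11970/19669, sense flips to −
mesh 4 [94T→94T]: |ω|/ω_in = (11970/19669)×94/94 = 11970/19669, sense flips to +
mesh 5 [54T→82T]: |ω|/ω_in = (11970/19669)×54/82 = 323190/806429, sense flips to −
signed output speed (× input speed) = -323190/806429

-323190/806429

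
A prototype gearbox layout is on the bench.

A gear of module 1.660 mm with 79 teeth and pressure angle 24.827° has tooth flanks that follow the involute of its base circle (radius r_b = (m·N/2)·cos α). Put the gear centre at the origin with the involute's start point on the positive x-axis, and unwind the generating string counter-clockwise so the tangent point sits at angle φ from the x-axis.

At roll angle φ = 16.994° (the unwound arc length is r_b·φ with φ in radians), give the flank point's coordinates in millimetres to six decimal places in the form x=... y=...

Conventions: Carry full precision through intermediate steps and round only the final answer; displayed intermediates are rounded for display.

x=62.070329 y=0.513053

recognized (one wheel, involute flank): single-mesh tooth geometry, m = 1.660, N = 79
pitch radius r_p = m·N/2 = 1.660·79/2 = 65.570000
base radius r_b = r_p·cos α = 65.570000·cos 24.827° = 59.510002
roll angle φ = 16.994° = 0.29660125 rad
x = r_b·(cos φ + φ·sin φ) = 62.070329
y = r_b·(sin φ − φ·cos φ) = 0.513053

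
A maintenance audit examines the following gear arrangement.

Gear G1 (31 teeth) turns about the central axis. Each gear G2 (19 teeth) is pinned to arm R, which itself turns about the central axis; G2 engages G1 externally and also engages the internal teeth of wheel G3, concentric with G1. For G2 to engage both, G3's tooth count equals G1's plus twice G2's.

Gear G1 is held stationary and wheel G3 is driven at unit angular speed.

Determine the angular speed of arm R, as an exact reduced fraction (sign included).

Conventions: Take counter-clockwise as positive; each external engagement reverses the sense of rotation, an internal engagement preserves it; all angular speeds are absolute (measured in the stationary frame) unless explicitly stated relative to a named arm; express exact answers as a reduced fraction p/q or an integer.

recognized (axles ride arm R): planetary set, 31/19/69 teeth
ring teeth: 31 + 2·19 = 69
31(ω_sun−ω_arm) = −69(ω_ring−ω_arm),  ω_sun = 0, ω_ring = 1
31(0−ω_arm) = −69(1−ω_arm)  ⇒  100·ω_arm = 69  ⇒  ω_arm = 69/100
exact speed ratio = 69/100

69/100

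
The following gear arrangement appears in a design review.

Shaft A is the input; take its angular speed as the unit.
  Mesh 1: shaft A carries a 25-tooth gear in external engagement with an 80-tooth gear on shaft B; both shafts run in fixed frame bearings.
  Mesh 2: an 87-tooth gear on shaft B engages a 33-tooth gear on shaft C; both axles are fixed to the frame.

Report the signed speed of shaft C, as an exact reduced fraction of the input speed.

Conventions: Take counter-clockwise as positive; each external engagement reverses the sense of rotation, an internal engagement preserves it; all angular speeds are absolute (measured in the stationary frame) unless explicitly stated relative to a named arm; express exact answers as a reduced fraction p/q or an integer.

2-mesh fixed-axis compound train (all bearings frame-fixed)
mesh 1 [25T→80T]: |ω|/ω_in = 1×25/80 = 5/16, sense flips to −
mesh 2 [87T→33T]: |ω|/ω_in = (5/16)×87/33 = 145/176, sense flips to +
signed output speed (× input speed) = 145/176

145/176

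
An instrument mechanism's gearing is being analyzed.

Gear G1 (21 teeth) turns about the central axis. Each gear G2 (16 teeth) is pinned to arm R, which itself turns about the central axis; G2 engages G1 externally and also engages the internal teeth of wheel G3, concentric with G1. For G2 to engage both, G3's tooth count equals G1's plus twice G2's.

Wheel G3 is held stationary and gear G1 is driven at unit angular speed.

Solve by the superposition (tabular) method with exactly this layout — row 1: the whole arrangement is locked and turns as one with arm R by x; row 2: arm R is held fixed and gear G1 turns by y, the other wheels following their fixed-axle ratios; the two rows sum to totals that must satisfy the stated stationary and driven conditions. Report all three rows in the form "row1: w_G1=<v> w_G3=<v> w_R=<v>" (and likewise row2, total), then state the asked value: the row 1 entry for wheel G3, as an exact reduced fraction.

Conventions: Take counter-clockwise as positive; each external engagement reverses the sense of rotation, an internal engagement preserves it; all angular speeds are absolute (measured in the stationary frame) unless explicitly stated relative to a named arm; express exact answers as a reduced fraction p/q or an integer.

row1: w_G1=21/74 w_G3=21/74 w_R=21/74
row2: w_G1=53/74 w_G3=-21/74 w_R=0
total: w_G1=1 w_G3=0 w_R=21/74
asked value: 21/74

recognized (axles ride arm R): planetary set, 21/16/53 teeth
superposition row 1 [locked train]: every member turns x
row 2 (arm held, sun turns y): ω_ring = −(21/53)·y, ω_arm = 0
boundary: total ω_ring = x − (21/53)·y = 0 and total ω_sun = x + y = 1  ⇒  y = 53/74, x = 21/74
row 2 ring = −(21/53)·53/74 = -21/74
totals (row 1 + row 2): sun 21/74 + 53/74 = 1, ring 21/74 + (-21/74) = 0, arm 21/74 + 0 = 21/74
asked cell (row1, ring) = 21/74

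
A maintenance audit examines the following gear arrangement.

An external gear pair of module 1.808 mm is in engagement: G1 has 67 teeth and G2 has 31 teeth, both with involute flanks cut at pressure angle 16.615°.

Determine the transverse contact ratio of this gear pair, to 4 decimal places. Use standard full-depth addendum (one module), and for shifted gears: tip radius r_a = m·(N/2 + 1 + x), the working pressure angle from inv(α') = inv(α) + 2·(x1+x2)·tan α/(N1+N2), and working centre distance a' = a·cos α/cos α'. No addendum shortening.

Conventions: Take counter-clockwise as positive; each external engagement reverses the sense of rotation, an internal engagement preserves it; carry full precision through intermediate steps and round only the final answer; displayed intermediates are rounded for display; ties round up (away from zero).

topology: single-mesh involute geometry — m = 1.808, 67T/31T pair
base radii: r_b1 = 58.039150, r_b2 = 26.853935
tip radii: r_a1 = 62.376000, r_a2 = 29.832000
no profile shift: α' = α, a' = a
action lengths: √(r_a1²−r_b1²) = 22.852188, √(r_a2²−r_b2²) = 12.992860
base pitch p_b = π·m·cos α = 5.442847
CR = (22.852188 + 12.992860 − 88.592000·sin 16.61500°)/5.442847 = 1.931548
contact ratio ≈ 1.9315

1.9315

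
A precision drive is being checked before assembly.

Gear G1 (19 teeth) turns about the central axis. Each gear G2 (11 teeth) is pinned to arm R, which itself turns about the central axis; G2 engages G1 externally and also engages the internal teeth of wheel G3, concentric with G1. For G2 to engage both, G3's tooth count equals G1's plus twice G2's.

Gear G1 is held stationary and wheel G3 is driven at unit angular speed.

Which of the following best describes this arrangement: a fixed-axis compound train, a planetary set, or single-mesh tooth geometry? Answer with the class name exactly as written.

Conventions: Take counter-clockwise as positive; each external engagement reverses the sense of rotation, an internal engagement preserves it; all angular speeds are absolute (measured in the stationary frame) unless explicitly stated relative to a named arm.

recognized (axles ride arm R): planetary set, 19/11/41 teeth
classification: planetary set

planetary set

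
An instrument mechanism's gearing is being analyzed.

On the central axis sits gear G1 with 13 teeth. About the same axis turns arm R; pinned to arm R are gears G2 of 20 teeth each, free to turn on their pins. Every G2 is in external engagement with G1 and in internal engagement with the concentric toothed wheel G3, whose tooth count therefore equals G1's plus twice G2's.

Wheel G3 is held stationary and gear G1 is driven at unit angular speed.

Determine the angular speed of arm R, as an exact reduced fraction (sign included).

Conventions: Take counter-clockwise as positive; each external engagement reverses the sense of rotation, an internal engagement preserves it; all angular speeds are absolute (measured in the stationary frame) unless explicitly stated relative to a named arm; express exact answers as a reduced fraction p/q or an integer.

13/66

planetary set (13T centre, 20T on arm, 53T internal) — Willis relation
ring teeth: 13 + 2·20 = 53
13(ω_sun−ω_arm) = −53(ω_ring−ω_arm),  ω_ring = 0, ω_sun = 1
13(1−ω_arm) = −53(0−ω_arm)  ⇒  66·ω_arm = 13  ⇒  ω_arm = 13/66
exact speed ratio = 13/66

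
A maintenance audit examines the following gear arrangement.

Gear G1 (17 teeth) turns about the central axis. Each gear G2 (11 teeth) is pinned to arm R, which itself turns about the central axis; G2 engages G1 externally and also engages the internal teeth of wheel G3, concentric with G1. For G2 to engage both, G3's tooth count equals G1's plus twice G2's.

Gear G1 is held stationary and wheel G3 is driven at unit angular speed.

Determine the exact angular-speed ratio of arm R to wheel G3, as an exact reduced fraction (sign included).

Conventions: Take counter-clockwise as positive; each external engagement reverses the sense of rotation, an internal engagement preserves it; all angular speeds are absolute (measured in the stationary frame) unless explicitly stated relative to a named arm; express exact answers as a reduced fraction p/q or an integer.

39/56

class = planetary set [G3 = 17+2·11 = 39; Willis about the carrier]
ring teeth: 17 + 2·11 = 39
17(ω_sun−ω_arm) = −39(ω_ring−ω_arm),  ω_sun = 0, ω_ring = 1
17(0−ω_arm) = −39(1−ω_arm)  ⇒  56·ω_arm = 39  ⇒  ω_arm = 39/56
ω_out/ω_in = 39/56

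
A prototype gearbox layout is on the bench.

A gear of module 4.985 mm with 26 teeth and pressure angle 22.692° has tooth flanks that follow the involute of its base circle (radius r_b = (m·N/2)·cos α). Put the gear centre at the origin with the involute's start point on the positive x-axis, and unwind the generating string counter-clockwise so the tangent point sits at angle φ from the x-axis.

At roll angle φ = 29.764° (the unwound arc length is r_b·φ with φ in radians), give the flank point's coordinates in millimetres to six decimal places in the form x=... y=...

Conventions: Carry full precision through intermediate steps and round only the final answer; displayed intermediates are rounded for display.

single-mesh involute tooth geometry (26T wheel at module 4.985)
pitch radius r_p = m·N/2 = 4.985·26/2 = 64.805000
base radius r_b = r_p·cos α = 64.805000·cos 22.692° = 59.788572
roll angle φ = 29.764° = 0.51947980 rad
x = r_b·(cos φ + φ·sin φ) = 67.319671
y = r_b·(sin φ − φ·cos φ) = 2.719177

x=67.319671 y=2.719177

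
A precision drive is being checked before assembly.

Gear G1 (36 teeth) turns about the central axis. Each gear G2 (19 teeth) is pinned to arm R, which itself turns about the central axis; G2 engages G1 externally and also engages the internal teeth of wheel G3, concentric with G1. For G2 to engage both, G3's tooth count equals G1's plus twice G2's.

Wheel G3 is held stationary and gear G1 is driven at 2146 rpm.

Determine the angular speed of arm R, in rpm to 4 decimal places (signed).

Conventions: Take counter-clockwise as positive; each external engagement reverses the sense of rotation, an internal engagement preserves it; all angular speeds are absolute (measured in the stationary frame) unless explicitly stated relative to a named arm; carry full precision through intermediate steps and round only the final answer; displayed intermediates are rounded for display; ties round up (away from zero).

+702.3273 rpm

recognized (axles ride arm R): planetary set, 36/19/74 teeth
normalise by the input: solve with ω_sun = 1, then scale by 2146 rpm
ring teeth: 36 + 2·19 = 74
36(ω_sun−ω_arm) = −74(ω_ring−ω_arm),  ω_ring = 0, ω_sun = 1
36(1−ω_arm) = −74(0−ω_arm)  ⇒  110·ω_arm = 36  ⇒  ω_arm = 18/55
scale: ω_arm = 18/55 × 2146 rpm = +702.3273 rpm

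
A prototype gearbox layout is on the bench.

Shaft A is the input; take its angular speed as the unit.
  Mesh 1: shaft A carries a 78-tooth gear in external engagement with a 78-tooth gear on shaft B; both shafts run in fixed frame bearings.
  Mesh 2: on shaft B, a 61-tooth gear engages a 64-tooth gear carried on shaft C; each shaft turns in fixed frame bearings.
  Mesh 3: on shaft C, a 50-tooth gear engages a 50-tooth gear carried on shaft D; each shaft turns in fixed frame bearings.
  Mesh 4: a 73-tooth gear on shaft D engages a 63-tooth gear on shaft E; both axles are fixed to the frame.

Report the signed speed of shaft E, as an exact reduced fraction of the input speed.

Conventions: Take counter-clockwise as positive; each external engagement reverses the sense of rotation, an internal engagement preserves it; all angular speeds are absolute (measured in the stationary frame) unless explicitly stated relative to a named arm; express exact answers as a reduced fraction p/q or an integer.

4-mesh fixed-axis compound train (all bearings frame-fixed)
mesh 1 [78T→78T]: |ω|/ω_in = 1×78/78 = 1, sense flips to −
mesh 2 [61T→64T]: |ω|/ω_in = 1×61/64 = 61/64, sense flips to +
mesh 3 [50T→50T]: |ω|/ω_in = (61/64)×50/50 = 61/64, sense flips to −
mesh 4 [73T→63T]: |ω|/ω_in = (61/64)×73/63 = 4453/4032, sense flips to +
signed output speed (× input speed) = 4453/4032

4453/4032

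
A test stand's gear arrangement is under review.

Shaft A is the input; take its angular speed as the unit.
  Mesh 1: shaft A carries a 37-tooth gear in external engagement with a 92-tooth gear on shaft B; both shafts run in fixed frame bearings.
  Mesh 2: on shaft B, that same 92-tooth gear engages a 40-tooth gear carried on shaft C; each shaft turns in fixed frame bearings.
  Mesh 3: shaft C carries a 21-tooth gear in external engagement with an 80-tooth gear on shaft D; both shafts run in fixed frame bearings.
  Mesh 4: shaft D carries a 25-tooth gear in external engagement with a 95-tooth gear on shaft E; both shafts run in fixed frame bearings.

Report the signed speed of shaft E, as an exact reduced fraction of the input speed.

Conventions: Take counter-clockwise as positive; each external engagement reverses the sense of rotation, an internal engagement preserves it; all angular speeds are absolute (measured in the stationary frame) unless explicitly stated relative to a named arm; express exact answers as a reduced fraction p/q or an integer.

4-mesh fixed-axis compound train (all bearings frame-fixed)
mesh 1 [37T→92T]: |ω|/ω_in = 1×37/92 = 37/92, sense flips to −
mesh 2 [92T→40T]: |ω|/ω_in = (37/92)×92/40 = 37/40, sense flips to +
mesh 3 [21T→80T]: |ω|/ω_in = (37/40)×21/80 = 777/3200, sense flips to −
mesh 4 [25T→95T]: |ω|/ω_in = (777/3200)×25/95 = 777/12160, sense flips to +
signed output speed (× input speed) = 777/12160

777/12160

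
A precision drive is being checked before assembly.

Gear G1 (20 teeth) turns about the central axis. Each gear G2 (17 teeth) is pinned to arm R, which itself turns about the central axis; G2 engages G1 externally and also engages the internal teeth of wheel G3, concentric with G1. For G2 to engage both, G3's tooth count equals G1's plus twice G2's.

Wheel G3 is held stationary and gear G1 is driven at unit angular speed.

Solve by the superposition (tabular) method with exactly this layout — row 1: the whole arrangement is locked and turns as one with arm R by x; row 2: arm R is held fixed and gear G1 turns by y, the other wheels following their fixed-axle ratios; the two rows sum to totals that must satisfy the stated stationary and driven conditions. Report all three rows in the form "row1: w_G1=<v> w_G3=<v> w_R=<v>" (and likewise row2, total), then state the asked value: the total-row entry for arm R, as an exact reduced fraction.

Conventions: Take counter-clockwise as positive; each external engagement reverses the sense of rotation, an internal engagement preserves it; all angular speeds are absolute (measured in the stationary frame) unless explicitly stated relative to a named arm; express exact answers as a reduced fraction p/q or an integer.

row1: w_G1=10/37 w_G3=10/37 w_R=10/37
row2: w_G1=27/37 w_G3=-10/37 w_R=0
total: w_G1=1 w_G3=0 w_R=10/37
asked value: 10/37

class = planetary set [G3 = 20+2·17 = 54; Willis about the carrier]
superposition row 1 [locked train]: every member turns x
superposition row 2 [arm held]: sun y, ring −(20/54)·y, arm 0
boundary: total ω_ring = x − (20/54)·y = 0 and total ω_sun = x + y = 1  ⇒  y = 27/37, x = 10/37
row 2 ring = −(20/54)·27/37 = -10/37
totals (row 1 + row 2): sun 10/37 + 27/37 = 1, ring 10/37 + (-10/37) = 0, arm 10/37 + 0 = 10/37
asked cell (total, arm) = 10/37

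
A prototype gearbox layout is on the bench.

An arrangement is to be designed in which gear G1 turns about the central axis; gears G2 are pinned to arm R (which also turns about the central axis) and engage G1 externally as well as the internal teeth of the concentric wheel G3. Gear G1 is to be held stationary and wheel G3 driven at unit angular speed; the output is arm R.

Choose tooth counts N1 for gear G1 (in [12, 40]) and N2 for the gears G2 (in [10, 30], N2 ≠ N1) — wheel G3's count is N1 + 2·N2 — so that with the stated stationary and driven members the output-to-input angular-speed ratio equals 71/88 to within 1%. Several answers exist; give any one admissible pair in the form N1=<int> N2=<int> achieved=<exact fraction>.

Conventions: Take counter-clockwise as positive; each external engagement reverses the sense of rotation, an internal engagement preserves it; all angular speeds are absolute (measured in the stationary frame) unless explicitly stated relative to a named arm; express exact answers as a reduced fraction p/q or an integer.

N1=17 N2=27 achieved=71/88

class = planetary set [ratio 71/88 wanted; Willis about the carrier]
Willis with ω_sun = 0: ω_arm/ω_ring = N3/(N1+N3); set equal to 71/88  ⇒  N3/N1 = (71/88)/(1 − 71/88) = 71/17
N3 = N1 + 2·N2  ⇒  N2/N1 = (N3/N1 − 1)/2 = (71/17 − 1)/2 = 27/17
smallest multiple with N1 ≥ 12 and N2 ≥ 10: k = 1  ⇒  N1 = 1·17 = 17, N2 = 1·27 = 27 (N1 ≤ 40, N2 ≤ 30, N2 ≠ N1 ✓), N3 = 17 + 2·27 = 71
check: N3/(N1+N3) with N1 = 17, N3 = 71 gives 71/88; |achieved − target| = 0 ≤ 71/8800 ✓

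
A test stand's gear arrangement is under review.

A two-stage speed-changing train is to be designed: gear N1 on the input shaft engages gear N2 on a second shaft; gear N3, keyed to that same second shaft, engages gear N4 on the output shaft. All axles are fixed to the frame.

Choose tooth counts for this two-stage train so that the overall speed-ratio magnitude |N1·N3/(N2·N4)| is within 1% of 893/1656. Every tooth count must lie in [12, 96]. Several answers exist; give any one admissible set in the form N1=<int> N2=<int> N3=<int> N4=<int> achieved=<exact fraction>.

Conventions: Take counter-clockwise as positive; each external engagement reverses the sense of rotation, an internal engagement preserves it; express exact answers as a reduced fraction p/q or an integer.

class = fixed-axis compound train [2-stage, 893/1656 wanted]
target = 893/1656 in lowest terms: an exact hit needs N1·N3 = k·893 and N2·N4 = k·1656 for one integer k, every count in [12, 96]; additionally prefer no 1:1 stage (N1 ≠ N2, N3 ≠ N4)
k = 1: N1·N3 = 893 = 19·47, N2·N4 = 1656 = 18·92
achieved = 19·47/(18·92) = 893/1656; |achieved − target| = 0 ≤ 893/165600 ✓

N1=19 N2=18 N3=47 N4=92 achieved=893/1656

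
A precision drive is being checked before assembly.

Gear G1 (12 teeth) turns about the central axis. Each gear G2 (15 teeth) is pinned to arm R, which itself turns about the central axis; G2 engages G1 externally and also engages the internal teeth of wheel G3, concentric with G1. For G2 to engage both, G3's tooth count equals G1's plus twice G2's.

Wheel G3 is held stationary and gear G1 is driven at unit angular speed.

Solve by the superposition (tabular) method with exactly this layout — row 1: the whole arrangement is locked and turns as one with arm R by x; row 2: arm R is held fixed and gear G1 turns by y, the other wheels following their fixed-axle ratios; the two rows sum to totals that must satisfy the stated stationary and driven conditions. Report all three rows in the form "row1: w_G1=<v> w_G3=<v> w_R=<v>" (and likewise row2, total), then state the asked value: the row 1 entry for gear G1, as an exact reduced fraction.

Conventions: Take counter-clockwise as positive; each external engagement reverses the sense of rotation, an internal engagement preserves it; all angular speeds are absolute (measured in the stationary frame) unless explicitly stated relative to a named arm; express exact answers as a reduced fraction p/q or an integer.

row1: w_G1=2/9 w_G3=2/9 w_R=2/9
row2: w_G1=7/9 w_G3=-2/9 w_R=0
total: w_G1=1 w_G3=0 w_R=2/9
asked value: 2/9

recognized (axles ride arm R): planetary set, 12/15/42 teeth
row 1 — lock + rotate with arm: ω_sun = ω_ring = ω_arm = x
row 2 — arm fixed, fixed-axis ratios: sun y, ring −(12/42)·y, arm 0
boundary: total ω_ring = x − (12/42)·y = 0 and total ω_sun = x + y = 1  ⇒  y = 7/9, x = 2/9
row 2 ring = −(12/42)·7/9 = -2/9
totals (row 1 + row 2): sun 2/9 + 7/9 = 1, ring 2/9 + (-2/9) = 0, arm 2/9 + 0 = 2/9
asked cell (row1, sun) = 2/9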